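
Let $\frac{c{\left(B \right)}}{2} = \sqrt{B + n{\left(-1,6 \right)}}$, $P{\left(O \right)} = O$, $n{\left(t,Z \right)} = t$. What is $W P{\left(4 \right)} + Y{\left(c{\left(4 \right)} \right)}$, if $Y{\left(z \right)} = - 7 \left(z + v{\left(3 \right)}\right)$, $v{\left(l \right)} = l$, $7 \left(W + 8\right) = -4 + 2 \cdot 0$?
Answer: $- \frac{387}{7} - 14 \sqrt{3} \approx -79.534$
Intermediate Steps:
$W = - \frac{60}{7}$ ($W = -8 + \frac{-4 + 2 \cdot 0}{7} = -8 + \frac{-4 + 0}{7} = -8 + \frac{1}{7} \left(-4\right) = -8 - \frac{4}{7} = - \frac{60}{7} \approx -8.5714$)
$c{\left(B \right)} = 2 \sqrt{-1 + B}$ ($c{\left(B \right)} = 2 \sqrt{B - 1} = 2 \sqrt{-1 + B}$)
$Y{\left(z \right)} = -21 - 7 z$ ($Y{\left(z \right)} = - 7 \left(z + 3\right) = - 7 \left(3 + z\right) = -21 - 7 z$)
$W P{\left(4 \right)} + Y{\left(c{\left(4 \right)} \right)} = \left(- \frac{60}{7}\right) 4 - \left(21 + 7 \cdot 2 \sqrt{-1 + 4}\right) = - \frac{240}{7} - \left(21 + 7 \cdot 2 \sqrt{3}\right) = - \frac{240}{7} - \left(21 + 14 \sqrt{3}\right) = - \frac{387}{7} - 14 \sqrt{3}$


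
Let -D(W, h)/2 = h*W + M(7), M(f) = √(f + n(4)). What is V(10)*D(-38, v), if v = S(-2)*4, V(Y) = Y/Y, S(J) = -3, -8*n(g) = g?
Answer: -912 - √26 ≈ -917.10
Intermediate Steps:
n(g) = -g/8
M(f) = √(-½ + f) (M(f) = √(f - ⅛*4) = √(f - ½) = √(-½ + f))
V(Y) = 1
v = -12 (v = -3*4 = -12)
D(W, h) = -√26 - 2*W*h (D(W, h) = -2*(h*W + √(-2 + 4*7)/2) = -2*(W*h + √(-2 + 28)/2) = -2*(W*h + √26/2) = -2*(√26/2 + W*h) = -√26 - 2*W*h)
V(10)*D(-38, v) = 1*(-√26 - 2*(-38)*(-12)) = 1*(-√26 - 912) = 1*(-912 - √26) = -912 - √26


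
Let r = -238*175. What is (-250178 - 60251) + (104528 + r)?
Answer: -247551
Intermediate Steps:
r = -41650
(-250178 - 60251) + (104528 + r) = (-250178 - 60251) + (104528 - 41650) = -310429 + 62878 = -247551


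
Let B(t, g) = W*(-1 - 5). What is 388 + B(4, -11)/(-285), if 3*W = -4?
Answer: 110572/285 ≈ 387.97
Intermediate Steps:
W = -4/3 (W = (⅓)*(-4) = -4/3 ≈ -1.3333)
B(t, g) = 8 (B(t, g) = -4*(-1 - 5)/3 = -4/3*(-6) = 8)
388 + B(4, -11)/(-285) = 388 + 8/(-285) = 388 + 8*(-1/285) = 388 - 8/285 = 110572/285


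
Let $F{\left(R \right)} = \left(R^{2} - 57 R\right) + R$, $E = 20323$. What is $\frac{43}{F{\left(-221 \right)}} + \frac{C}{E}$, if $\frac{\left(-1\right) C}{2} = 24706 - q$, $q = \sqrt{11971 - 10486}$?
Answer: $- \frac{3023980515}{1244113091} + \frac{6 \sqrt{165}}{20323} \approx -2.4268$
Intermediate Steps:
$q = 3 \sqrt{165}$ ($q = \sqrt{1485} = 3 \sqrt{165} \approx 38.536$)
$C = -49412 + 6 \sqrt{165}$ ($C = - 2 \left(24706 - 3 \sqrt{165}\right) = -49412 + 6 \sqrt{165} \approx -49335.0$)
$F{\left(R \right)} = R^{2} - 56 R$
$\frac{43}{F{\left(-221 \right)}} + \frac{C}{E} = \frac{43}{\left(-221\right) \left(-56 - 221\right)} + \frac{-49412 + 6 \sqrt{165}}{20323} = \frac{43}{\left(-221\right) \left(-277\right)} + \left(-49412 + 6 \sqrt{165}\right) \frac{1}{20323} = \frac{43}{61217} - \left(\frac{49412}{20323} - \frac{6 \sqrt{165}}{20323}\right) = - \frac{3023980515}{1244113091} + \frac{6 \sqrt{165}}{20323}$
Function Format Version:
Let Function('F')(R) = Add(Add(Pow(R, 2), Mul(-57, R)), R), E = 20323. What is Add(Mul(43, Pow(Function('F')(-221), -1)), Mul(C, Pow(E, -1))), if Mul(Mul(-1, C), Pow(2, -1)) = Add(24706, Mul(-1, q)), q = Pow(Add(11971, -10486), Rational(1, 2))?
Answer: Add(Rational(-3023980515, 1244113091), Mul(Rational(6, 20323), Pow(165, Rational(1, 2)))) ≈ -2.4268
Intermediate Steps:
q = Mul(3, Pow(165, Rational(1, 2))) (q = Pow(1485, Rational(1, 2)) = Mul(3, Pow(165, Rational(1, 2))) ≈ 38.536)
C = Add(-49412, Mul(6, Pow(165, Rational(1, 2)))) (C = Mul(-2, Add(24706, Mul(-1, Mul(3, Pow(165, Rational(1, 2)))))) = Mul(-2, Add(24706, Mul(-3, Pow(165, Rational(1, 2))))) = Add(-49412, Mul(6, Pow(165, Rational(1, 2)))) ≈ -49335.)
Function('F')(R) = Add(Pow(R, 2), Mul(-56, R))
Add(Mul(43, Pow(Function('F')(-221), -1)), Mul(C, Pow(E, -1))) = Add(Mul(43, Pow(Mul(-221, Add(-56, -221)), -1)), Mul(Add(-49412, Mul(6, Pow(165, Rational(1, 2)))), Pow(20323, -1))) = Add(Mul(43, Pow(Mul(-221, -277), -1)), Mul(Add(-49412, Mul(6, Pow(165, Rational(1, 2)))), Rational(1, 20323))) = Add(Mul(43, Pow(61217, -1)), Add(Rational(-49412, 20323), Mul(Rational(6, 20323), Pow(165, Rational(1, 2))))) = Add(Mul(43, Rational(1, 61217)), Add(Rational(-49412, 20323), Mul(Rational(6, 20323), Pow(165, Rational(1, 2))))) = Add(Rational(43, 61217), Add(Rational(-49412, 20323), Mul(Rational(6, 20323), Pow(165, Rational(1, 2))))) = Add(Rational(-3023980515, 1244113091), Mul(Rational(6, 20323), Pow(165, Rational(1, 2))))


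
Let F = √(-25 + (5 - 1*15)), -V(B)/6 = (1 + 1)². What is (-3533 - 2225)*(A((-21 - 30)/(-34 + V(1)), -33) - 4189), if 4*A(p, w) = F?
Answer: 24120262 - 2879*I*√35/2 ≈ 2.412e+7 - 8516.2*I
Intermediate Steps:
V(B) = -24 (V(B) = -6*(1 + 1)² = -6*2² = -6*4 = -24)
F = I*√35 (F = √(-25 + (5 - 15)) = √(-25 - 10) = √(-35) = I*√35 ≈ 5.9161*I)
A(p, w) = I*√35/4 (A(p, w) = (I*√35)/4 = I*√35/4)
(-3533 - 2225)*(A((-21 - 30)/(-34 + V(1)), -33) - 4189) = (-3533 - 2225)*(I*√35/4 - 4189) = -5758*(-4189 + I*√35/4) = 24120262 - 2879*I*√35/2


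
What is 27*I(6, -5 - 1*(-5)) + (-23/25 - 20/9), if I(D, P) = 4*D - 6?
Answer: 108643/225 ≈ 482.86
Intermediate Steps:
I(D, P) = -6 + 4*D
27*I(6, -5 - 1*(-5)) + (-23/25 - 20/9) = 27*(-6 + 4*6) + (-23/25 - 20/9) = 27*(-6 + 24) + (-23*1/25 - 20*⅑) = 27*18 + (-23/25 - 20/9) = 486 - 707/225 = 108643/225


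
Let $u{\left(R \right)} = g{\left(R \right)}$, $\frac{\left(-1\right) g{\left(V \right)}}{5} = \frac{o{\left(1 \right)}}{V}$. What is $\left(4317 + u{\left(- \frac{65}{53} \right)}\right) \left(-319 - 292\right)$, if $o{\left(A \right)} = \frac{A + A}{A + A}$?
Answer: $-2640178$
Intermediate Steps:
$o{\left(A \right)} = 1$ ($o{\left(A \right)} = \frac{2 A}{2 A} = 2 A \frac{1}{2 A} = 1$)
$g{\left(V \right)} = - \frac{5}{V}$ ($g{\left(V \right)} = - 5 \cdot 1 \frac{1}{V} = - \frac{5}{V}$)
$u{\left(R \right)} = - \frac{5}{R}$
$\left(4317 + u{\left(- \frac{65}{53} \right)}\right) \left(-319 - 292\right) = \left(4317 - \frac{5}{\left(-65\right) \frac{1}{53}}\right) \left(-319 - 292\right) = \left(4317 - \frac{5}{\left(-65\right) \frac{1}{53}}\right) \left(-611\right) = \left(4317 - \frac{5}{- \frac{65}{53}}\right) \left(-611\right) = \left(4317 - - \frac{53}{13}\right) \left(-611\right) = \left(4317 + \frac{53}{13}\right) \left(-611\right) = \frac{56174}{13} \left(-611\right) = -2640178$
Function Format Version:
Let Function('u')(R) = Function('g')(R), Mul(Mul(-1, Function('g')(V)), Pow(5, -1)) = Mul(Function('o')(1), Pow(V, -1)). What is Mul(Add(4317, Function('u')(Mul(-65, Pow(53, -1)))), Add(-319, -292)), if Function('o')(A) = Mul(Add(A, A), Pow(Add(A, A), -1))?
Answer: -2640178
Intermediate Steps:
Function('o')(A) = 1 (Function('o')(A) = Mul(Mul(2, A), Pow(Mul(2, A), -1)) = Mul(Mul(2, A), Mul(Rational(1, 2), Pow(A, -1))) = 1)
Function('g')(V) = Mul(-5, Pow(V, -1)) (Function('g')(V) = Mul(-5, Mul(1, Pow(V, -1))) = Mul(-5, Pow(V, -1)))
Function('u')(R) = Mul(-5, Pow(R, -1))
Mul(Add(4317, Function('u')(Mul(-65, Pow(53, -1)))), Add(-319, -292)) = Mul(Add(4317, Mul(-5, Pow(Mul(-65, Pow(53, -1)), -1))), Add(-319, -292)) = Mul(Add(4317, Mul(-5, Pow(Mul(-65, Rational(1, 53)), -1))), -611) = Mul(Add(4317, Mul(-5, Pow(Rational(-65, 53), -1))), -611) = Mul(Add(4317, Mul(-5, Rational(-53, 65))), -611) = Mul(Add(4317, Rational(53, 13)), -611) = Mul(Rational(56174, 13), -611) = -2640178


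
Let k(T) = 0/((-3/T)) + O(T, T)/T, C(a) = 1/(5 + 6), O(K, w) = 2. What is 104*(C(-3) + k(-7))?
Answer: -1560/77 ≈ -20.260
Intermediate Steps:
C(a) = 1/11
k(T) = 2/T (k(T) = 0/((-3/T)) + 2/T = 0*(-T/3) + 2/T = 0 + 2/T = 2/T)
104*(C(-3) + k(-7)) = 104*(1/11 + 2/(-7)) = 104*(1/11 + 2*(-⅐)) = 104*(1/11 - 2/7) = 104*(-15/77) = -1560/77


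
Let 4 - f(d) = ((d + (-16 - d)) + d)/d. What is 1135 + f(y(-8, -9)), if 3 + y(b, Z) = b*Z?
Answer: 78538/69 ≈ 1138.2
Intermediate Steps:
y(b, Z) = -3 + Z*b (y(b, Z) = -3 + b*Z = -3 + Z*b)
f(d) = 4 - (-16 + d)/d (f(d) = 4 - ((d + (-16 - d)) + d)/d = 4 - (-16 + d)/d)
1135 + f(y(-8, -9)) = 1135 + (3 + 16/(-3 - 9*(-8))) = 1135 + (3 + 16/(-3 + 72)) = 1135 + (3 + 16/69) = 1135 + 223/69 = 78538/69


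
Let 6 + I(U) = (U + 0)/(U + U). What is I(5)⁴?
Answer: 14641/16 ≈ 915.06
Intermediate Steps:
I(U) = -11/2 (I(U) = -6 + (U + 0)/(U + U) = -6 + U/((2*U)) = -6 + U*(1/(2*U)) = -6 + ½ = -11/2)
I(5)⁴ = (-11/2)⁴ = 14641/16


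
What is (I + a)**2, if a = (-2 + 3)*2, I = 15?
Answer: 289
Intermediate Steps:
a = 2 (a = 1*2 = 2)
(I + a)**2 = (15 + 2)**2 = 17**2 = 289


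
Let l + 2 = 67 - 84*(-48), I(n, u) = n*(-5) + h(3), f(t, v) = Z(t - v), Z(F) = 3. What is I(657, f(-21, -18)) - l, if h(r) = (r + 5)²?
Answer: -7318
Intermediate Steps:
h(r) = (5 + r)²
f(t, v) = 3
I(n, u) = 64 - 5*n (I(n, u) = n*(-5) + (5 + 3)² = -5*n + 8² = -5*n + 64 = 64 - 5*n)
l = 4097 (l = -2 + (67 - 84*(-48)) = -2 + (67 + 4032) = -2 + 4099 = 4097)
I(657, f(-21, -18)) - l = (64 - 5*657) - 1*4097 = (64 - 3285) - 4097 = -3221 - 4097 = -7318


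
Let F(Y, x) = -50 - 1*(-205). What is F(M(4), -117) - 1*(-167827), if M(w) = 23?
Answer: 167982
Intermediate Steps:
F(Y, x) = 155 (F(Y, x) = -50 + 205 = 155)
F(M(4), -117) - 1*(-167827) = 155 - 1*(-167827) = 155 + 167827 = 167982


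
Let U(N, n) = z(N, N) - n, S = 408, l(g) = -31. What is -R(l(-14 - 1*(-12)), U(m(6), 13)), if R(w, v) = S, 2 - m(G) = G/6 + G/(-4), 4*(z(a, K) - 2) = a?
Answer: -408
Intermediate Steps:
z(a, K) = 2 + a/4
m(G) = 2 + G/12 (m(G) = 2 - (G/6 + G/(-4)) = 2 - (G*(1/6) + G*(-1/4)) = 2 - (G/6 - G/4) = 2 - (-1)*G/12 = 2 + G/12)
U(N, n) = 2 - n + N/4 (U(N, n) = (2 + N/4) - n = 2 - n + N/4)
R(w, v) = 408
-R(l(-14 - 1*(-12)), U(m(6), 13)) = -1*408 = -408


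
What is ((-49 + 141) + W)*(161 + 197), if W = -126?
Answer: -12172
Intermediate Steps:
((-49 + 141) + W)*(161 + 197) = ((-49 + 141) - 126)*(161 + 197) = (92 - 126)*358 = -34*358 = -12172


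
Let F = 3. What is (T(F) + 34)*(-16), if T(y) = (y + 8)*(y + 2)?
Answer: -1424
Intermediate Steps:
T(y) = (2 + y)*(8 + y) (T(y) = (8 + y)*(2 + y) = (2 + y)*(8 + y))
(T(F) + 34)*(-16) = ((16 + 3² + 10*3) + 34)*(-16) = ((16 + 9 + 30) + 34)*(-16) = (55 + 34)*(-16) = 89*(-16) = -1424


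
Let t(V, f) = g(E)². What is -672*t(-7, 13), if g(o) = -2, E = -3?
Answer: -2688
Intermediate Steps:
t(V, f) = 4 (t(V, f) = (-2)² = 4)
-672*t(-7, 13) = -672*4 = -2688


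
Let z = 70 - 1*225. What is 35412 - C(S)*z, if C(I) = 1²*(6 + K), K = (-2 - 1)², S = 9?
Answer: 37737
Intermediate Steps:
K = 9 (K = (-3)² = 9)
z = -155 (z = 70 - 225 = -155)
C(I) = 15 (C(I) = 1²*(6 + 9) = 1*15 = 15)
35412 - C(S)*z = 35412 - 15*(-155) = 35412 - 1*(-2325) = 35412 + 2325 = 37737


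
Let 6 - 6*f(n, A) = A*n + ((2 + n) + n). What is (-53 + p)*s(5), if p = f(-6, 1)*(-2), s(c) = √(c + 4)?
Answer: -181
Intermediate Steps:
s(c) = √(4 + c)
f(n, A) = ⅔ - n/3 - A*n/6 (f(n, A) = 1 - (A*n + ((2 + n) + n))/6 = 1 - (A*n + (2 + 2*n))/6 = 1 - (2 + 2*n + A*n)/6 = 1 + (-⅓ - n/3 - A*n/6) = ⅔ - n/3 - A*n/6)
p = -22/3 (p = (⅔ - ⅓*(-6) - ⅙*1*(-6))*(-2) = (⅔ + 2 + 1)*(-2) = (11/3)*(-2) = -22/3 ≈ -7.3333)
(-53 + p)*s(5) = (-53 - 22/3)*√(4 + 5) = -181*√9/3 = -181/3*3 = -181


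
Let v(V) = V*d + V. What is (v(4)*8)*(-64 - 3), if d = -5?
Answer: 8576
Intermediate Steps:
v(V) = -4*V (v(V) = V*(-5) + V = -5*V + V = -4*V)
(v(4)*8)*(-64 - 3) = (-4*4*8)*(-64 - 3) = -16*8*(-67) = -128*(-67) = 8576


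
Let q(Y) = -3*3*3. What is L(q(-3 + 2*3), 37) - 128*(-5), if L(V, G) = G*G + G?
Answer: 2046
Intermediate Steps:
q(Y) = -27 (q(Y) = -9*3 = -27)
L(V, G) = G + G**2 (L(V, G) = G**2 + G = G + G**2)
L(q(-3 + 2*3), 37) - 128*(-5) = 37*(1 + 37) - 128*(-5) = 37*38 - 1*(-640) = 1406 + 640 = 2046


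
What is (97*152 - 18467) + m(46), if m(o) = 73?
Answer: -3650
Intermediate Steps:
(97*152 - 18467) + m(46) = (97*152 - 18467) + 73 = (14744 - 18467) + 73 = -3723 + 73 = -3650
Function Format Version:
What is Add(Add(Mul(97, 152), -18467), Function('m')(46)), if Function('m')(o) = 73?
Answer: -3650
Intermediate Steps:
Add(Add(Mul(97, 152), -18467), Function('m')(46)) = Add(Add(Mul(97, 152), -18467), 73) = Add(Add(14744, -18467), 73) = Add(-3723, 73) = -3650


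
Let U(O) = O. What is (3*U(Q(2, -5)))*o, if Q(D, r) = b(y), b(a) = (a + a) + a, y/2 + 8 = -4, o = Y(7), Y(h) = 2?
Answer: -432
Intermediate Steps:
o = 2
y = -24 (y = -16 + 2*(-4) = -16 - 8 = -24)
b(a) = 3*a (b(a) = 2*a + a = 3*a)
Q(D, r) = -72 (Q(D, r) = 3*(-24) = -72)
(3*U(Q(2, -5)))*o = (3*(-72))*2 = -216*2 = -432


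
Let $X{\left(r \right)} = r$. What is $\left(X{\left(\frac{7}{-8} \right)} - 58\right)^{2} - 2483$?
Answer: $\frac{62929}{64} \approx 983.27$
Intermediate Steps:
$\left(X{\left(\frac{7}{-8} \right)} - 58\right)^{2} - 2483 = \left(\frac{7}{-8} - 58\right)^{2} - 2483 = \left(7 \left(- \frac{1}{8}\right) - 58\right)^{2} - 2483 = \left(- \frac{7}{8} - 58\right)^{2} - 2483 = \left(- \frac{471}{8}\right)^{2} - 2483 = \frac{221841}{64} - 2483 = \frac{62929}{64}$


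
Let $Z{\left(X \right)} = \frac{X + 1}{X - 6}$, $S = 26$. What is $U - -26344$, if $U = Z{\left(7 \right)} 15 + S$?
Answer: $26490$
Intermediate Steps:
$Z{\left(X \right)} = \frac{1 + X}{-6 + X}$
$U = 146$ ($U = \frac{1 + 7}{-6 + 7} \cdot 15 + 26 = 1^{-1} \cdot 8 \cdot 15 + 26 = 1 \cdot 8 \cdot 15 + 26 = 8 \cdot 15 + 26 = 120 + 26 = 146$)
$U - -26344 = 146 - -26344 = 146 + 26344 = 26490$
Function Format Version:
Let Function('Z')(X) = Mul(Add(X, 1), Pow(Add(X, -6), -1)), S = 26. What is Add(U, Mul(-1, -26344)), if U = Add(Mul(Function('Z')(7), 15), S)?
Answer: 26490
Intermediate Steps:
Function('Z')(X) = Mul(Pow(Add(-6, X), -1), Add(1, X)) (Function('Z')(X) = Mul(Add(1, X), Pow(Add(-6, X), -1)) = Mul(Pow(Add(-6, X), -1), Add(1, X)))
U = 146 (U = Add(Mul(Mul(Pow(Add(-6, 7), -1), Add(1, 7)), 15), 26) = Add(Mul(Mul(Pow(1, -1), 8), 15), 26) = Add(Mul(Mul(1, 8), 15), 26) = Add(Mul(8, 15), 26) = Add(120, 26) = 146)
Add(U, Mul(-1, -26344)) = Add(146, Mul(-1, -26344)) = Add(146, 26344) = 26490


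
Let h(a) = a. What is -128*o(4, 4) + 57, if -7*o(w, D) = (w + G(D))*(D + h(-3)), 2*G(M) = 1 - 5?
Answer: 655/7 ≈ 93.571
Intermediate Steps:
G(M) = -2 (G(M) = (1 - 5)/2 = (½)*(-4) = -2)
o(w, D) = -(-3 + D)*(-2 + w)/7 (o(w, D) = -(w - 2)*(D - 3)/7 = -(-2 + w)*(-3 + D)/7 = -(-3 + D)*(-2 + w)/7)
-128*o(4, 4) + 57 = -128*(-6/7 + (2/7)*4 + (3/7)*4 - ⅐*4*4) + 57 = -128*(-6/7 + 8/7 + 12/7 - 16/7) + 57 = -128*(-2/7) + 57 = 256/7 + 57 = 655/7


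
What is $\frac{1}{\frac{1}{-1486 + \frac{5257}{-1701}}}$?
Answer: $- \frac{361849}{243} \approx -1489.1$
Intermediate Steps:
$\frac{1}{\frac{1}{-1486 + \frac{5257}{-1701}}} = \frac{1}{\frac{1}{-1486 + 5257 \left(- \frac{1}{1701}\right)}} = \frac{1}{\frac{1}{-1486 - \frac{751}{243}}} = \frac{1}{\frac{1}{- \frac{361849}{243}}} = \frac{1}{- \frac{243}{361849}} = - \frac{361849}{243}$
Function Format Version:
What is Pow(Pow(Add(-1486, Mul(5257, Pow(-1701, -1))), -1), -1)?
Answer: Rational(-361849, 243) ≈ -1489.1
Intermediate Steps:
Pow(Pow(Add(-1486, Mul(5257, Pow(-1701, -1))), -1), -1) = Pow(Pow(Add(-1486, Mul(5257, Rational(-1, 1701))), -1), -1) = Pow(Pow(Add(-1486, Rational(-751, 243)), -1), -1) = Pow(Pow(Rational(-361849, 243), -1), -1) = Pow(Rational(-243, 361849), -1) = Rational(-361849, 243)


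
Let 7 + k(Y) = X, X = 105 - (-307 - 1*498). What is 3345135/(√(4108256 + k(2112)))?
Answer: 3345135*√4109159/4109159 ≈ 1650.2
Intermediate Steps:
X = 910 (X = 105 - (-307 - 498) = 105 - 1*(-805) = 105 + 805 = 910)
k(Y) = 903 (k(Y) = -7 + 910 = 903)
3345135/(√(4108256 + k(2112))) = 3345135/(√(4108256 + 903)) = 3345135/(√4109159) = 3345135*(√4109159/4109159) = 3345135*√4109159/4109159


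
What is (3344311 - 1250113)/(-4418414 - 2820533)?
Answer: -2094198/7238947 ≈ -0.28930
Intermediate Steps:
(3344311 - 1250113)/(-4418414 - 2820533) = 2094198/(-7238947) = 2094198*(-1/7238947) = -2094198/7238947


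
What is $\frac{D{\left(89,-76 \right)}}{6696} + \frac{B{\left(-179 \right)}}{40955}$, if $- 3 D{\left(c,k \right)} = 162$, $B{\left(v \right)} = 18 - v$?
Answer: $- \frac{16527}{5078420} \approx -0.0032544$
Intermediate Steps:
$D{\left(c,k \right)} = -54$ ($D{\left(c,k \right)} = \left(- \frac{1}{3}\right) 162 = -54$)
$\frac{D{\left(89,-76 \right)}}{6696} + \frac{B{\left(-179 \right)}}{40955} = - \frac{54}{6696} + \frac{18 - -179}{40955} = \left(-54\right) \frac{1}{6696} + \left(18 + 179\right) \frac{1}{40955} = - \frac{1}{124} + 197 \cdot \frac{1}{40955} = - \frac{1}{124} + \frac{197}{40955} = - \frac{16527}{5078420}$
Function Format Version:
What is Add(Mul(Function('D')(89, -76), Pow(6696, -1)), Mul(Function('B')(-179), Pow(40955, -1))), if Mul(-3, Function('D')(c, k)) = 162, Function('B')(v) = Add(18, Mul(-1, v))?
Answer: Rational(-16527, 5078420) ≈ -0.0032544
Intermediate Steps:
Function('D')(c, k) = -54 (Function('D')(c, k) = Mul(Rational(-1, 3), 162) = -54)
Add(Mul(Function('D')(89, -76), Pow(6696, -1)), Mul(Function('B')(-179), Pow(40955, -1))) = Add(Mul(-54, Pow(6696, -1)), Mul(Add(18, Mul(-1, -179)), Pow(40955, -1))) = Add(Mul(-54, Rational(1, 6696)), Mul(Add(18, 179), Rational(1, 40955))) = Add(Rational(-1, 124), Mul(197, Rational(1, 40955))) = Add(Rational(-1, 124), Rational(197, 40955)) = Rational(-16527, 5078420)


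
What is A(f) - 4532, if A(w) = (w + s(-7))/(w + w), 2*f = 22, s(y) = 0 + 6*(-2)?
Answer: -99705/22 ≈ -4532.0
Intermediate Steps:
s(y) = -12 (s(y) = 0 - 12 = -12)
f = 11 (f = (1/2)*22 = 11)
A(w) = (-12 + w)/(2*w) (A(w) = (w - 12)/(w + w) = (-12 + w)/((2*w)) = (-12 + w)*(1/(2*w)) = (-12 + w)/(2*w))
A(f) - 4532 = (1/2)*(-12 + 11)/11 - 4532 = (1/2)*(1/11)*(-1) - 4532 = -1/22 - 4532 = -99705/22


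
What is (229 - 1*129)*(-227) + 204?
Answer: -22496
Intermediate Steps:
(229 - 1*129)*(-227) + 204 = (229 - 129)*(-227) + 204 = 100*(-227) + 204 = -22700 + 204 = -22496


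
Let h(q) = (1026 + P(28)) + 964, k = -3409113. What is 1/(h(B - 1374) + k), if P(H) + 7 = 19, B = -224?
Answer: -1/3407111 ≈ -2.9350e-7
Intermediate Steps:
P(H) = 12 (P(H) = -7 + 19 = 12)
h(q) = 2002 (h(q) = (1026 + 12) + 964 = 1038 + 964 = 2002)
1/(h(B - 1374) + k) = 1/(2002 - 3409113) = 1/(-3407111) = -1/3407111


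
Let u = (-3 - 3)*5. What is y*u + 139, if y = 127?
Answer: -3671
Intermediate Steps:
u = -30 (u = -6*5 = -30)
y*u + 139 = 127*(-30) + 139 = -3810 + 139 = -3671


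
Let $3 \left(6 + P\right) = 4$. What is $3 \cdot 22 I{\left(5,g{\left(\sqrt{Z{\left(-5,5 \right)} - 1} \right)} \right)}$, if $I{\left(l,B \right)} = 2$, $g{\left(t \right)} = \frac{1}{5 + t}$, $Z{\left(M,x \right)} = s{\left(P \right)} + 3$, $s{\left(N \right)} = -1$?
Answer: $132$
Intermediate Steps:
$P = - \frac{14}{3}$ ($P = -6 + \frac{1}{3} \cdot 4 = -6 + \frac{4}{3} = - \frac{14}{3} \approx -4.6667$)
$Z{\left(M,x \right)} = 2$ ($Z{\left(M,x \right)} = -1 + 3 = 2$)
$3 \cdot 22 I{\left(5,g{\left(\sqrt{Z{\left(-5,5 \right)} - 1} \right)} \right)} = 3 \cdot 22 \cdot 2 = 66 \cdot 2 = 132$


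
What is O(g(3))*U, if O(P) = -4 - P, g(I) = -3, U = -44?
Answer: 44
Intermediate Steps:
O(g(3))*U = (-4 - 1*(-3))*(-44) = (-4 + 3)*(-44) = -1*(-44) = 44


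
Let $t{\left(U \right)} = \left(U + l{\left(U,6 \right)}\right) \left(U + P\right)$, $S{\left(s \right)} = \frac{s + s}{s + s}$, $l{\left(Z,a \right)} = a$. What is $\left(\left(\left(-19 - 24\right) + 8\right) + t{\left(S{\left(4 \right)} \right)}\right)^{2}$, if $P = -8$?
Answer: $7056$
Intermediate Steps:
$S{\left(s \right)} = 1$ ($S{\left(s \right)} = \frac{2 s}{2 s} = 2 s \frac{1}{2 s} = 1$)
$t{\left(U \right)} = \left(-8 + U\right) \left(6 + U\right)$ ($t{\left(U \right)} = \left(U + 6\right) \left(U - 8\right) = \left(6 + U\right) \left(-8 + U\right) = \left(-8 + U\right) \left(6 + U\right)$)
$\left(\left(\left(-19 - 24\right) + 8\right) + t{\left(S{\left(4 \right)} \right)}\right)^{2} = \left(\left(\left(-19 - 24\right) + 8\right) - \left(50 - 1\right)\right)^{2} = \left(\left(-43 + 8\right) - 49\right)^{2} = \left(-35 - 49\right)^{2} = \left(-84\right)^{2} = 7056$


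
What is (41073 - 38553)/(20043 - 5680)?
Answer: 2520/14363 ≈ 0.17545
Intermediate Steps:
(41073 - 38553)/(20043 - 5680) = 2520/14363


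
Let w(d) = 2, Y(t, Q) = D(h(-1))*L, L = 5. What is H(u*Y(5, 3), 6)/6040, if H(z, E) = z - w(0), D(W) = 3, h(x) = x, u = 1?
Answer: 13/6040 ≈ 0.0021523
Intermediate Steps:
Y(t, Q) = 15 (Y(t, Q) = 3*5 = 15)
H(z, E) = -2 + z (H(z, E) = z - 1*2 = z - 2 = -2 + z)
H(u*Y(5, 3), 6)/6040 = (-2 + 1*15)/6040 = (-2 + 15)*(1/6040) = 13*(1/6040) = 13/6040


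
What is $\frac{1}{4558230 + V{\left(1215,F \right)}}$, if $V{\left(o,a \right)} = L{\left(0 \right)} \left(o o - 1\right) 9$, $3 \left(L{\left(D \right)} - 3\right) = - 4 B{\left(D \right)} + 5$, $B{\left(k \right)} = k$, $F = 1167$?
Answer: $\frac{1}{66559638} \approx 1.5024 \cdot 10^{-8}$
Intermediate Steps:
$L{\left(D \right)} = \frac{14}{3} - \frac{4 D}{3}$ ($L{\left(D \right)} = 3 + \frac{- 4 D + 5}{3} = 3 + \frac{5 - 4 D}{3} = 3 - \left(- \frac{5}{3} + \frac{4 D}{3}\right) = \frac{14}{3} - \frac{4 D}{3}$)
$V{\left(o,a \right)} = -42 + 42 o^{2}$ ($V{\left(o,a \right)} = \left(\frac{14}{3} - 0\right) \left(o o - 1\right) 9 = \left(\frac{14}{3} + 0\right) \left(o^{2} - 1\right) 9 = \frac{14 \left(-1 + o^{2}\right)}{3} \cdot 9 = \left(- \frac{14}{3} + \frac{14 o^{2}}{3}\right) 9 = -42 + 42 o^{2}$)
$\frac{1}{4558230 + V{\left(1215,F \right)}} = \frac{1}{4558230 - \left(42 - 42 \cdot 1215^{2}\right)} = \frac{1}{4558230 + \left(-42 + 42 \cdot 1476225\right)} = \frac{1}{4558230 + \left(-42 + 62001450\right)} = \frac{1}{4558230 + 62001408} = \frac{1}{66559638}$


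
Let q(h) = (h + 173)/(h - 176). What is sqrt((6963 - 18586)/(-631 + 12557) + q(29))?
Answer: I*sqrt(147320673474)/250446 ≈ 1.5326*I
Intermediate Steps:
q(h) = (173 + h)/(-176 + h)
sqrt((6963 - 18586)/(-631 + 12557) + q(29)) = sqrt((6963 - 18586)/(-631 + 12557) + (173 + 29)/(-176 + 29)) = sqrt(-11623/11926 + 202/(-147)) = sqrt(-11623*1/11926 - 1/147*202) = sqrt(-11623/11926 - 202/147) = sqrt(-4117633/1753122) = I*sqrt(147320673474)/250446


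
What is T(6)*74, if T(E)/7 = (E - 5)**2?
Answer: 518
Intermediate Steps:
T(E) = 7*(-5 + E)**2 (T(E) = 7*(E - 5)**2 = 7*(-5 + E)**2)
T(6)*74 = (7*(-5 + 6)**2)*74 = (7*1**2)*74 = (7*1)*74 = 7*74 = 518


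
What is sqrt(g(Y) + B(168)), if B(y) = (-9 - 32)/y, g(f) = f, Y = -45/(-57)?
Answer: sqrt(1389318)/1596 ≈ 0.73853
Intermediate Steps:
Y = 15/19 (Y = -45*(-1/57) = 15/19 ≈ 0.78947)
B(y) = -41/y
sqrt(g(Y) + B(168)) = sqrt(15/19 - 41/168) = sqrt(1741/3192) = sqrt(1389318)/1596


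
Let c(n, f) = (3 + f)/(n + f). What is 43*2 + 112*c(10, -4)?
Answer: 202/3 ≈ 67.333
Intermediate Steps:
c(n, f) = (3 + f)/(f + n)
43*2 + 112*c(10, -4) = 43*2 + 112*((3 - 4)/(-4 + 10)) = 86 + 112*(-1/6) = 86 + 112*((⅙)*(-1)) = 86 + 112*(-⅙) = 86 - 56/3 = 202/3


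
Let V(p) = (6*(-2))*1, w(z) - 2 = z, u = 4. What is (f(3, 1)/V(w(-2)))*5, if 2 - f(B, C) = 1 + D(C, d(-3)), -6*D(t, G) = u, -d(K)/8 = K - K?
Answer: -25/36 ≈ -0.69444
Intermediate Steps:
d(K) = 0 (d(K) = -8*(K - K) = -8*0 = 0)
D(t, G) = -⅔ (D(t, G) = -⅙*4 = -⅔)
w(z) = 2 + z
f(B, C) = 5/3 (f(B, C) = 2 - (1 - ⅔) = 2 - 1*⅓ = 2 - ⅓ = 5/3)
V(p) = -12 (V(p) = -12*1 = -12)
(f(3, 1)/V(w(-2)))*5 = ((5/3)/(-12))*5 = ((5/3)*(-1/12))*5 = -5/36*5 = -25/36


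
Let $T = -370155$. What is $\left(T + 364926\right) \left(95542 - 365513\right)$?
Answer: $1411678359$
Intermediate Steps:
$\left(T + 364926\right) \left(95542 - 365513\right) = \left(-370155 + 364926\right) \left(95542 - 365513\right) = \left(-5229\right) \left(-269971\right) = 1411678359$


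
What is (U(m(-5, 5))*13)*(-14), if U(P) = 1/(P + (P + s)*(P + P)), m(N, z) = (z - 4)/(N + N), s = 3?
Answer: 4550/17 ≈ 267.65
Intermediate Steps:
m(N, z) = (-4 + z)/(2*N) (m(N, z) = (-4 + z)/((2*N)) = (-4 + z)*(1/(2*N)) = (-4 + z)/(2*N))
U(P) = 1/(P + 2*P*(3 + P)) (U(P) = 1/(P + (P + 3)*(P + P)) = 1/(P + (3 + P)*(2*P)) = 1/(P + 2*P*(3 + P)))
(U(m(-5, 5))*13)*(-14) = ((1/((((½)*(-4 + 5)/(-5)))*(7 + 2*((½)*(-4 + 5)/(-5)))))*13)*(-14) = ((1/((((½)*(-⅕)*1))*(7 + 2*((½)*(-⅕)*1))))*13)*(-14) = ((1/((-⅒)*(7 + 2*(-⅒))))*13)*(-14) = (-10/(7 - ⅕)*13)*(-14) = (-10/34/5*13)*(-14) = (-10*5/34*13)*(-14) = -25/17*13*(-14) = -325/17*(-14) = 4550/17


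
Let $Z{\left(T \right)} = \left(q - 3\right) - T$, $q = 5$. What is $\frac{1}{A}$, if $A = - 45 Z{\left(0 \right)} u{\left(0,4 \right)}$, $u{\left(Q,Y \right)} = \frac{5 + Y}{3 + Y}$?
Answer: $- \frac{7}{810} \approx -0.008642$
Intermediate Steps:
$u{\left(Q,Y \right)} = \frac{5 + Y}{3 + Y}$
$Z{\left(T \right)} = 2 - T$ ($Z{\left(T \right)} = \left(5 - 3\right) - T = 2 - T$)
$A = - \frac{810}{7}$ ($A = - 45 \left(2 - 0\right) \frac{5 + 4}{3 + 4} = - 45 \left(2 + 0\right) \frac{1}{7} \cdot 9 = - 45 \cdot 2 \cdot \frac{1}{7} \cdot 9 = - \frac{90 \cdot 9}{7} = \left(-1\right) \frac{810}{7} = - \frac{810}{7} \approx -115.71$)
$\frac{1}{A} = \frac{1}{- \frac{810}{7}} = - \frac{7}{810}$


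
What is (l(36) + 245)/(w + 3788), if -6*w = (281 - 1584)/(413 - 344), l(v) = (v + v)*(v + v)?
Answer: 2247606/1569535 ≈ 1.4320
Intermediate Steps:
l(v) = 4*v² (l(v) = (2*v)*(2*v) = 4*v²)
w = 1303/414 (w = -(281 - 1584)/(6*(413 - 344)) = -(-1303)/(6*69) = -⅙*(-1303/69) = 1303/414 ≈ 3.1473)
(l(36) + 245)/(w + 3788) = (4*36² + 245)/(1303/414 + 3788) = (4*1296 + 245)/(1569535/414) = (5184 + 245)*(414/1569535) = 5429*(414/1569535) = 2247606/1569535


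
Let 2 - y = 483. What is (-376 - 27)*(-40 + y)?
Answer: 209963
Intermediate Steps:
y = -481 (y = 2 - 1*483 = 2 - 483 = -481)
(-376 - 27)*(-40 + y) = (-376 - 27)*(-40 - 481) = -403*(-521) = 209963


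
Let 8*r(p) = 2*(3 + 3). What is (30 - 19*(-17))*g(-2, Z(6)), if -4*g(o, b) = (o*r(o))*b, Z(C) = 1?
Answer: 1059/4 ≈ 264.75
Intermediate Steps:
r(p) = 3/2 (r(p) = (2*(3 + 3))/8 = (2*6)/8 = (1/8)*12 = 3/2)
g(o, b) = -3*b*o/8 (g(o, b) = -o*(3/2)*b/4 = -3*o/2*b/4 = -3*b*o/8)
(30 - 19*(-17))*g(-2, Z(6)) = (30 - 19*(-17))*(-3/8*1*(-2)) = (30 + 323)*(3/4) = 353*(3/4) = 1059/4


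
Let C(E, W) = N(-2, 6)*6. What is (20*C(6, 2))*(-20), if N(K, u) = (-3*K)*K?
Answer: 28800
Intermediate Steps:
N(K, u) = -3*K**2
C(E, W) = -72 (C(E, W) = -3*(-2)**2*6 = -3*4*6 = -12*6 = -72)
(20*C(6, 2))*(-20) = (20*(-72))*(-20) = -1440*(-20) = 28800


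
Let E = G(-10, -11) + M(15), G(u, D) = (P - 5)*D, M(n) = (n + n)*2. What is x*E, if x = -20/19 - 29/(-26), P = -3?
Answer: 2294/247 ≈ 9.2874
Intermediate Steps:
M(n) = 4*n (M(n) = (2*n)*2 = 4*n)
G(u, D) = -8*D (G(u, D) = (-3 - 5)*D = -8*D)
x = 31/494 (x = -20*1/19 - 29*(-1/26) = -20/19 + 29/26 = 31/494 ≈ 0.062753)
E = 148 (E = -8*(-11) + 4*15 = 88 + 60 = 148)
x*E = (31/494)*148 = 2294/247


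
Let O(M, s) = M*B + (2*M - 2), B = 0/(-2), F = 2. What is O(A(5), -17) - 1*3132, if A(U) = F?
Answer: -3130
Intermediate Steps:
A(U) = 2
B = 0 (B = 0*(-1/2) = 0)
O(M, s) = -2 + 2*M (O(M, s) = M*0 + (2*M - 2) = 0 + (-2 + 2*M) = -2 + 2*M)
O(A(5), -17) - 1*3132 = (-2 + 2*2) - 1*3132 = (-2 + 4) - 3132 = 2 - 3132 = -3130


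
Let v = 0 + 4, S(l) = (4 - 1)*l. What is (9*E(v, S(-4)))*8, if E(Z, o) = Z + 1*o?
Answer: -576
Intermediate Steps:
S(l) = 3*l
v = 4
E(Z, o) = Z + o
(9*E(v, S(-4)))*8 = (9*(4 + 3*(-4)))*8 = (9*(4 - 12))*8 = (9*(-8))*8 = -72*8 = -576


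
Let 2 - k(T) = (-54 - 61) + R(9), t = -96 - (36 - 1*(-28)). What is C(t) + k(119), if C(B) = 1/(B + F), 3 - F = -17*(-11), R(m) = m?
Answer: 37151/344 ≈ 108.00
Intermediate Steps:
F = -184 (F = 3 - (-17)*(-11) = 3 - 1*187 = 3 - 187 = -184)
t = -160 (t = -96 - (36 + 28) = -96 - 1*64 = -96 - 64 = -160)
C(B) = 1/(-184 + B) (C(B) = 1/(B - 184) = 1/(-184 + B))
k(T) = 108 (k(T) = 2 - ((-54 - 61) + 9) = 2 - (-115 + 9) = 2 - 1*(-106) = 2 + 106 = 108)
C(t) + k(119) = 1/(-184 - 160) + 108 = 1/(-344) + 108 = -1/344 + 108 = 37151/344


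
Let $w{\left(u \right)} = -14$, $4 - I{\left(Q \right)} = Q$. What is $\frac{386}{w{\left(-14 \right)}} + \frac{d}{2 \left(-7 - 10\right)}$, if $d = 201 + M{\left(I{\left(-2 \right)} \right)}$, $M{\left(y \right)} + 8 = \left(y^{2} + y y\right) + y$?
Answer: $- \frac{8459}{238} \approx -35.542$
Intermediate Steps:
$I{\left(Q \right)} = 4 - Q$
$M{\left(y \right)} = -8 + y + 2 y^{2}$ ($M{\left(y \right)} = -8 + \left(\left(y^{2} + y y\right) + y\right) = -8 + \left(\left(y^{2} + y^{2}\right) + y\right) = -8 + \left(2 y^{2} + y\right) = -8 + \left(y + 2 y^{2}\right) = -8 + y + 2 y^{2}$)
$d = 271$ ($d = 201 + \left(-8 + \left(4 - -2\right) + 2 \left(4 - -2\right)^{2}\right) = 201 + \left(-8 + \left(4 + 2\right) + 2 \left(4 + 2\right)^{2}\right) = 201 + \left(-8 + 6 + 2 \cdot 6^{2}\right) = 201 + \left(-8 + 6 + 2 \cdot 36\right) = 201 + \left(-8 + 6 + 72\right) = 201 + 70 = 271$)
$\frac{386}{w{\left(-14 \right)}} + \frac{d}{2 \left(-7 - 10\right)} = \frac{386}{-14} + \frac{271}{2 \left(-7 - 10\right)} = 386 \left(- \frac{1}{14}\right) + \frac{271}{2 \left(-17\right)} = - \frac{193}{7} + \frac{271}{-34} = - \frac{193}{7} + 271 \left(- \frac{1}{34}\right) = - \frac{193}{7} - \frac{271}{34} = - \frac{8459}{238}$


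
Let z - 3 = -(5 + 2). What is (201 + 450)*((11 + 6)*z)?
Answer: -44268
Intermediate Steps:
z = -4 (z = 3 - (5 + 2) = 3 - 1*7 = 3 - 7 = -4)
(201 + 450)*((11 + 6)*z) = (201 + 450)*((11 + 6)*(-4)) = 651*(17*(-4)) = 651*(-68) = -44268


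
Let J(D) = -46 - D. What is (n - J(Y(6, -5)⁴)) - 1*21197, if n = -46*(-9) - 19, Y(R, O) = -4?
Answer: -20500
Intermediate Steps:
n = 395 (n = 414 - 19 = 395)
(n - J(Y(6, -5)⁴)) - 1*21197 = (395 - (-46 - 1*(-4)⁴)) - 1*21197 = (395 - (-46 - 1*256)) - 21197 = (395 - (-46 - 256)) - 21197 = (395 - 1*(-302)) - 21197 = (395 + 302) - 21197 = 697 - 21197 = -20500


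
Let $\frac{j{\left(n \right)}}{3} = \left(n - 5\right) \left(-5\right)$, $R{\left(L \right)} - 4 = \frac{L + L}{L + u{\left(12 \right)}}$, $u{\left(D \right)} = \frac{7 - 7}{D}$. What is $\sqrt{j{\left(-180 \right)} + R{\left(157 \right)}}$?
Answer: $3 \sqrt{309} \approx 52.735$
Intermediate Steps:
$u{\left(D \right)} = 0$ ($u{\left(D \right)} = \frac{7 - 7}{D} = \frac{0}{D} = 0$)
$R{\left(L \right)} = 6$ ($R{\left(L \right)} = 4 + \frac{L + L}{L + 0} = 4 + \frac{2 L}{L} = 4 + 2 = 6$)
$j{\left(n \right)} = 75 - 15 n$ ($j{\left(n \right)} = 3 \left(n - 5\right) \left(-5\right) = 3 \left(-5 + n\right) \left(-5\right) = 3 \left(25 - 5 n\right) = 75 - 15 n$)
$\sqrt{j{\left(-180 \right)} + R{\left(157 \right)}} = \sqrt{\left(75 - -2700\right) + 6} = \sqrt{\left(75 + 2700\right) + 6} = \sqrt{2775 + 6} = \sqrt{2781} = 3 \sqrt{309}$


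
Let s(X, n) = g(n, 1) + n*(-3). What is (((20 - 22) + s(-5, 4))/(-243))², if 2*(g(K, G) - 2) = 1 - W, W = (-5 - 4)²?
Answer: 2704/59049 ≈ 0.045792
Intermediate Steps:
W = 81 (W = (-9)² = 81)
g(K, G) = -38 (g(K, G) = 2 + (1 - 1*81)/2 = 2 + (1 - 81)/2 = 2 + (½)*(-80) = 2 - 40 = -38)
s(X, n) = -38 - 3*n (s(X, n) = -38 + n*(-3) = -38 - 3*n)
(((20 - 22) + s(-5, 4))/(-243))² = (((20 - 22) + (-38 - 3*4))/(-243))² = ((-2 + (-38 - 12))*(-1/243))² = ((-2 - 50)*(-1/243))² = (-52*(-1/243))² = (52/243)² = 2704/59049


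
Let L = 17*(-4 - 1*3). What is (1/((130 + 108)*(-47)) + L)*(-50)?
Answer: 33278375/5593 ≈ 5950.0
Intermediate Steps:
L = -119 (L = 17*(-4 - 3) = 17*(-7) = -119)
(1/((130 + 108)*(-47)) + L)*(-50) = (1/((130 + 108)*(-47)) - 119)*(-50) = (-1/47/238 - 119)*(-50) = ((1/238)*(-1/47) - 119)*(-50) = (-1/11186 - 119)*(-50) = -1331135/11186*(-50) = 33278375/5593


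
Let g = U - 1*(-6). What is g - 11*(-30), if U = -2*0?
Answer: 336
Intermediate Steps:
U = 0
g = 6 (g = 0 - 1*(-6) = 0 + 6 = 6)
g - 11*(-30) = 6 - 11*(-30) = 6 + 330 = 336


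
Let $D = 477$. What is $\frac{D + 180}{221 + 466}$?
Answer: $\frac{219}{229} \approx 0.95633$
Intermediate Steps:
$\frac{D + 180}{221 + 466} = \frac{477 + 180}{221 + 466} = \frac{657}{687} = 657 \cdot \frac{1}{687} = \frac{219}{229}$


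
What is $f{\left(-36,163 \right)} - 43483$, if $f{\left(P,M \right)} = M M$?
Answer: $-16914$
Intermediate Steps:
$f{\left(P,M \right)} = M^{2}$
$f{\left(-36,163 \right)} - 43483 = 163^{2} - 43483 = 26569 - 43483 = -16914$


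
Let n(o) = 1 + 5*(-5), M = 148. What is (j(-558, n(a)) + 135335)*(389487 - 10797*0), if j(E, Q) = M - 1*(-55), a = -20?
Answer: 52790289006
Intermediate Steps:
n(o) = -24 (n(o) = 1 - 25 = -24)
j(E, Q) = 203 (j(E, Q) = 148 - 1*(-55) = 148 + 55 = 203)
(j(-558, n(a)) + 135335)*(389487 - 10797*0) = (203 + 135335)*(389487 - 10797*0) = 135538*(389487 + 0) = 135538*389487 = 52790289006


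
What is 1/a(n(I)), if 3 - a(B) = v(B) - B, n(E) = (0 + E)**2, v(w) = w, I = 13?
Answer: 1/3 ≈ 0.33333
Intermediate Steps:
n(E) = E**2
a(B) = 3 (a(B) = 3 - (B - B) = 3 - 1*0 = 3 + 0 = 3)
1/a(n(I)) = 1/3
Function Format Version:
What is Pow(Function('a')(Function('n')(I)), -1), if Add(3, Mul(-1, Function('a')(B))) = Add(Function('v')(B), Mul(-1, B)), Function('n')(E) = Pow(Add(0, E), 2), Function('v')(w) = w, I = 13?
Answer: Rational(1, 3) ≈ 0.33333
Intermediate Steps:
Function('n')(E) = Pow(E, 2)
Function('a')(B) = 3 (Function('a')(B) = Add(3, Mul(-1, Add(B, Mul(-1, B)))) = Add(3, Mul(-1, 0)) = Add(3, 0) = 3)
Pow(Function('a')(Function('n')(I)), -1) = Pow(3, -1) = Rational(1, 3)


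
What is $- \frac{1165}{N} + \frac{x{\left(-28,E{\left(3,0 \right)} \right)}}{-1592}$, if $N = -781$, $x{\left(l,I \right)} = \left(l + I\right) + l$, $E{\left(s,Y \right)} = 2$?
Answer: $\frac{948427}{621676} \approx 1.5256$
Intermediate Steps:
$x{\left(l,I \right)} = I + 2 l$ ($x{\left(l,I \right)} = \left(I + l\right) + l = I + 2 l$)
$- \frac{1165}{N} + \frac{x{\left(-28,E{\left(3,0 \right)} \right)}}{-1592} = - \frac{1165}{-781} + \frac{2 + 2 \left(-28\right)}{-1592} = \left(-1165\right) \left(- \frac{1}{781}\right) + \left(2 - 56\right) \left(- \frac{1}{1592}\right) = \frac{1165}{781} - - \frac{27}{796} = \frac{1165}{781} + \frac{27}{796} = \frac{948427}{621676}$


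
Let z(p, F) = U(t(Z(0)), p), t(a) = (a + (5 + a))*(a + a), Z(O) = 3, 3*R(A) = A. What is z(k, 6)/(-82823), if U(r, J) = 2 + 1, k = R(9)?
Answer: -3/82823 ≈ -3.6222e-5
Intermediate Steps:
R(A) = A/3
k = 3 (k = (⅓)*9 = 3)
t(a) = 2*a*(5 + 2*a) (t(a) = (5 + 2*a)*(2*a) = 2*a*(5 + 2*a))
U(r, J) = 3
z(p, F) = 3
z(k, 6)/(-82823) = 3/(-82823) = 3*(-1/82823) = -3/82823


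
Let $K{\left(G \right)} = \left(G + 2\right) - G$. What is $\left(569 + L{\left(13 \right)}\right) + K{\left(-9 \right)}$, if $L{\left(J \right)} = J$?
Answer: $584$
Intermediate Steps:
$K{\left(G \right)} = 2$ ($K{\left(G \right)} = \left(2 + G\right) - G = 2$)
$\left(569 + L{\left(13 \right)}\right) + K{\left(-9 \right)} = \left(569 + 13\right) + 2 = 582 + 2 = 584$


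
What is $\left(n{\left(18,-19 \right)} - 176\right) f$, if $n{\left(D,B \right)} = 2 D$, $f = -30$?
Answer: $4200$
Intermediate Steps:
$\left(n{\left(18,-19 \right)} - 176\right) f = \left(2 \cdot 18 - 176\right) \left(-30\right) = \left(36 - 176\right) \left(-30\right) = \left(-140\right) \left(-30\right) = 4200$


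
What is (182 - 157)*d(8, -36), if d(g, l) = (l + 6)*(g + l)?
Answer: 21000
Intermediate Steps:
d(g, l) = (6 + l)*(g + l)
(182 - 157)*d(8, -36) = (182 - 157)*((-36)² + 6*8 + 6*(-36) + 8*(-36)) = 25*(1296 + 48 - 216 - 288) = 25*840 = 21000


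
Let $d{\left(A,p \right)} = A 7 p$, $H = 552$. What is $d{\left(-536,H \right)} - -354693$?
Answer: $-1716411$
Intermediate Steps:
$d{\left(A,p \right)} = 7 A p$
$d{\left(-536,H \right)} - -354693 = 7 \left(-536\right) 552 - -354693 = -2071104 + 354693 = -1716411$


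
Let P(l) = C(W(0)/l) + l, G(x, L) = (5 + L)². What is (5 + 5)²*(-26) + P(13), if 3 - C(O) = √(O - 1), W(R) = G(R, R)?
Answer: -2584 - 2*√39/13 ≈ -2585.0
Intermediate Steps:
W(R) = (5 + R)²
C(O) = 3 - √(-1 + O) (C(O) = 3 - √(O - 1) = 3 - √(-1 + O))
P(l) = 3 + l - √(-1 + 25/l) (P(l) = (3 - √(-1 + (5 + 0)²/l)) + l = (3 - √(-1 + 5²/l)) + l = (3 - √(-1 + 25/l)) + l = 3 + l - √(-1 + 25/l))
(5 + 5)²*(-26) + P(13) = (5 + 5)²*(-26) + (3 + 13 - √((25 - 1*13)/13)) = 10²*(-26) + (3 + 13 - √((25 - 13)/13)) = 100*(-26) + (3 + 13 - √((1/13)*12)) = -2600 + (3 + 13 - √(12/13)) = -2600 + (3 + 13 - 2*√39/13) = -2600 + (16 - 2*√39/13) = -2584 - 2*√39/13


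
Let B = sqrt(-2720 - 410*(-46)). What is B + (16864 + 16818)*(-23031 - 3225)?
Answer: -884354592 + 2*sqrt(4035) ≈ -8.8435e+8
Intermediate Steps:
B = 2*sqrt(4035) (B = sqrt(-2720 + 18860) = sqrt(16140) = 2*sqrt(4035) ≈ 127.04)
B + (16864 + 16818)*(-23031 - 3225) = 2*sqrt(4035) + (16864 + 16818)*(-23031 - 3225) = 2*sqrt(4035) + 33682*(-26256) = 2*sqrt(4035) - 884354592 = -884354592 + 2*sqrt(4035)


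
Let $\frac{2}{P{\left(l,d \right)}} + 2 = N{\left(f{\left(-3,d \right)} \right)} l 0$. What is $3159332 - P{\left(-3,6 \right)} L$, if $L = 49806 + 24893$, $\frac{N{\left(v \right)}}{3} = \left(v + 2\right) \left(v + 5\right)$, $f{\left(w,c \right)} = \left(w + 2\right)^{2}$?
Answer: $3234031$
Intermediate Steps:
$f{\left(w,c \right)} = \left(2 + w\right)^{2}$
$N{\left(v \right)} = 3 \left(2 + v\right) \left(5 + v\right)$ ($N{\left(v \right)} = 3 \left(v + 2\right) \left(v + 5\right) = 3 \left(2 + v\right) \left(5 + v\right)$)
$P{\left(l,d \right)} = -1$ ($P{\left(l,d \right)} = \frac{2}{-2 + \left(30 + 3 \left(\left(2 - 3\right)^{2}\right)^{2} + 21 \left(2 - 3\right)^{2}\right) l 0} = \frac{2}{-2 + \left(30 + 3 \left(\left(-1\right)^{2}\right)^{2} + 21 \left(-1\right)^{2}\right) l 0} = \frac{2}{-2 + \left(30 + 3 \cdot 1^{2} + 21 \cdot 1\right) l 0} = \frac{2}{-2 + \left(30 + 3 \cdot 1 + 21\right) l 0} = \frac{2}{-2 + \left(30 + 3 + 21\right) l 0} = \frac{2}{-2 + 54 l 0} = \frac{2}{-2 + 0} = \frac{2}{-2} = 2 \left(- \frac{1}{2}\right) = -1$)
$L = 74699$
$3159332 - P{\left(-3,6 \right)} L = 3159332 - \left(-1\right) 74699 = 3159332 - -74699 = 3159332 + 74699 = 3234031$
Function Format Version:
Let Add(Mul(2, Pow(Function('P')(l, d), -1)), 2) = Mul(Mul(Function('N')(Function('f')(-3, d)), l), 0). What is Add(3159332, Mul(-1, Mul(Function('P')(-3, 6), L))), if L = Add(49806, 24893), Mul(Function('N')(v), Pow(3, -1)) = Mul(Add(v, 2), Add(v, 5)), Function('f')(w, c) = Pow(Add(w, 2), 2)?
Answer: 3234031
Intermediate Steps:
Function('f')(w, c) = Pow(Add(2, w), 2)
Function('N')(v) = Mul(3, Add(2, v), Add(5, v)) (Function('N')(v) = Mul(3, Mul(Add(v, 2), Add(v, 5))) = Mul(3, Mul(Add(2, v), Add(5, v))) = Mul(3, Add(2, v), Add(5, v)))
Function('P')(l, d) = -1 (Function('P')(l, d) = Mul(2, Pow(Add(-2, Mul(Mul(Add(30, Mul(3, Pow(Pow(Add(2, -3), 2), 2)), Mul(21, Pow(Add(2, -3), 2))), l), 0)), -1)) = Mul(2, Pow(Add(-2, Mul(Mul(Add(30, Mul(3, Pow(Pow(-1, 2), 2)), Mul(21, Pow(-1, 2))), l), 0)), -1)) = Mul(2, Pow(Add(-2, Mul(Mul(Add(30, Mul(3, Pow(1, 2)), Mul(21, 1)), l), 0)), -1)) = Mul(2, Pow(Add(-2, Mul(Mul(Add(30, Mul(3, 1), 21), l), 0)), -1)) = Mul(2, Pow(Add(-2, Mul(Mul(Add(30, 3, 21), l), 0)), -1)) = Mul(2, Pow(Add(-2, Mul(Mul(54, l), 0)), -1)) = Mul(2, Pow(Add(-2, 0), -1)) = Mul(2, Pow(-2, -1)) = Mul(2, Rational(-1, 2)) = -1)
L = 74699
Add(3159332, Mul(-1, Mul(Function('P')(-3, 6), L))) = Add(3159332, Mul(-1, Mul(-1, 74699))) = Add(3159332, Mul(-1, -74699)) = Add(3159332, 74699) = 3234031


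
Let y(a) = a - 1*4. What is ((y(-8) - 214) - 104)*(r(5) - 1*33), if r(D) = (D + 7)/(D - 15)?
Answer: 11286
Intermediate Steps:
y(a) = -4 + a (y(a) = a - 4 = -4 + a)
r(D) = (7 + D)/(-15 + D)
((y(-8) - 214) - 104)*(r(5) - 1*33) = (((-4 - 8) - 214) - 104)*((7 + 5)/(-15 + 5) - 1*33) = ((-12 - 214) - 104)*(12/(-10) - 33) = (-226 - 104)*(-1/10*12 - 33) = -330*(-6/5 - 33) = -330*(-171/5) = 11286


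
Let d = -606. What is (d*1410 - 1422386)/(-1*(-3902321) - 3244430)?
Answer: -175142/50607 ≈ -3.4608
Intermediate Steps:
(d*1410 - 1422386)/(-1*(-3902321) - 3244430) = (-606*1410 - 1422386)/(-1*(-3902321) - 3244430) = (-854460 - 1422386)/(3902321 - 3244430) = -2276846/657891 = -2276846*1/657891 = -175142/50607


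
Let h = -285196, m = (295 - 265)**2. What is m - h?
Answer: 286096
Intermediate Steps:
m = 900 (m = 30**2 = 900)
m - h = 900 - 1*(-285196) = 900 + 285196 = 286096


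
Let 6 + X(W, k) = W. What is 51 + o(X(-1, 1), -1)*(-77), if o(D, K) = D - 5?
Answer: 975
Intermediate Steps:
X(W, k) = -6 + W
o(D, K) = -5 + D
51 + o(X(-1, 1), -1)*(-77) = 51 + (-5 + (-6 - 1))*(-77) = 51 + (-5 - 7)*(-77) = 51 - 12*(-77) = 51 + 924 = 975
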